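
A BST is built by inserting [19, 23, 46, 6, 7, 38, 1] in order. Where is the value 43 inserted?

Starting tree (level order): [19, 6, 23, 1, 7, None, 46, None, None, None, None, 38]
Insertion path: 19 -> 23 -> 46 -> 38
Result: insert 43 as right child of 38
Final tree (level order): [19, 6, 23, 1, 7, None, 46, None, None, None, None, 38, None, None, 43]


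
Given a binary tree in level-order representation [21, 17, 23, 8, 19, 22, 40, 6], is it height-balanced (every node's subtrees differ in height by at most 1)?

Tree (level-order array): [21, 17, 23, 8, 19, 22, 40, 6]
Definition: a tree is height-balanced if, at every node, |h(left) - h(right)| <= 1 (empty subtree has height -1).
Bottom-up per-node check:
  node 6: h_left=-1, h_right=-1, diff=0 [OK], height=0
  node 8: h_left=0, h_right=-1, diff=1 [OK], height=1
  node 19: h_left=-1, h_right=-1, diff=0 [OK], height=0
  node 17: h_left=1, h_right=0, diff=1 [OK], height=2
  node 22: h_left=-1, h_right=-1, diff=0 [OK], height=0
  node 40: h_left=-1, h_right=-1, diff=0 [OK], height=0
  node 23: h_left=0, h_right=0, diff=0 [OK], height=1
  node 21: h_left=2, h_right=1, diff=1 [OK], height=3
All nodes satisfy the balance condition.
Result: Balanced


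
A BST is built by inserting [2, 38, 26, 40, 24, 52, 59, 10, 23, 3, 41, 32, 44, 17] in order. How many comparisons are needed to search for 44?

Search path for 44: 2 -> 38 -> 40 -> 52 -> 41 -> 44
Found: True
Comparisons: 6


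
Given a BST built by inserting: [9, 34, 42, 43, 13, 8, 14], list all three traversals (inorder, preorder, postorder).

Tree insertion order: [9, 34, 42, 43, 13, 8, 14]
Tree (level-order array): [9, 8, 34, None, None, 13, 42, None, 14, None, 43]
Inorder (L, root, R): [8, 9, 13, 14, 34, 42, 43]
Preorder (root, L, R): [9, 8, 34, 13, 14, 42, 43]
Postorder (L, R, root): [8, 14, 13, 43, 42, 34, 9]


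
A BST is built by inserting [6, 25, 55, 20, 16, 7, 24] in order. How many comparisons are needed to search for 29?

Search path for 29: 6 -> 25 -> 55
Found: False
Comparisons: 3


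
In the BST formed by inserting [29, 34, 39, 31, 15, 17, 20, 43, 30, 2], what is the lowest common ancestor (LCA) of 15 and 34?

Tree insertion order: [29, 34, 39, 31, 15, 17, 20, 43, 30, 2]
Tree (level-order array): [29, 15, 34, 2, 17, 31, 39, None, None, None, 20, 30, None, None, 43]
In a BST, the LCA of p=15, q=34 is the first node v on the
root-to-leaf path with p <= v <= q (go left if both < v, right if both > v).
Walk from root:
  at 29: 15 <= 29 <= 34, this is the LCA
LCA = 29


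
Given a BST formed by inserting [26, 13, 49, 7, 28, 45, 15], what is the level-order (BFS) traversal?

Tree insertion order: [26, 13, 49, 7, 28, 45, 15]
Tree (level-order array): [26, 13, 49, 7, 15, 28, None, None, None, None, None, None, 45]
BFS from the root, enqueuing left then right child of each popped node:
  queue [26] -> pop 26, enqueue [13, 49], visited so far: [26]
  queue [13, 49] -> pop 13, enqueue [7, 15], visited so far: [26, 13]
  queue [49, 7, 15] -> pop 49, enqueue [28], visited so far: [26, 13, 49]
  queue [7, 15, 28] -> pop 7, enqueue [none], visited so far: [26, 13, 49, 7]
  queue [15, 28] -> pop 15, enqueue [none], visited so far: [26, 13, 49, 7, 15]
  queue [28] -> pop 28, enqueue [45], visited so far: [26, 13, 49, 7, 15, 28]
  queue [45] -> pop 45, enqueue [none], visited so far: [26, 13, 49, 7, 15, 28, 45]
Result: [26, 13, 49, 7, 15, 28, 45]


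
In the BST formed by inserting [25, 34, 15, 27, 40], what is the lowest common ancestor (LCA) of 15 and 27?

Tree insertion order: [25, 34, 15, 27, 40]
Tree (level-order array): [25, 15, 34, None, None, 27, 40]
In a BST, the LCA of p=15, q=27 is the first node v on the
root-to-leaf path with p <= v <= q (go left if both < v, right if both > v).
Walk from root:
  at 25: 15 <= 25 <= 27, this is the LCA
LCA = 25


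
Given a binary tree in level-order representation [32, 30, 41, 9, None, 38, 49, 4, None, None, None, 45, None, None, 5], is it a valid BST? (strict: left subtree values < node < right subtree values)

Level-order array: [32, 30, 41, 9, None, 38, 49, 4, None, None, None, 45, None, None, 5]
Validate using subtree bounds (lo, hi): at each node, require lo < value < hi,
then recurse left with hi=value and right with lo=value.
Preorder trace (stopping at first violation):
  at node 32 with bounds (-inf, +inf): OK
  at node 30 with bounds (-inf, 32): OK
  at node 9 with bounds (-inf, 30): OK
  at node 4 with bounds (-inf, 9): OK
  at node 5 with bounds (4, 9): OK
  at node 41 with bounds (32, +inf): OK
  at node 38 with bounds (32, 41): OK
  at node 49 with bounds (41, +inf): OK
  at node 45 with bounds (41, 49): OK
No violation found at any node.
Result: Valid BST


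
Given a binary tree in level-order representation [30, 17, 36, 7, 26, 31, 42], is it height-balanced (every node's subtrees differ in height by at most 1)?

Tree (level-order array): [30, 17, 36, 7, 26, 31, 42]
Definition: a tree is height-balanced if, at every node, |h(left) - h(right)| <= 1 (empty subtree has height -1).
Bottom-up per-node check:
  node 7: h_left=-1, h_right=-1, diff=0 [OK], height=0
  node 26: h_left=-1, h_right=-1, diff=0 [OK], height=0
  node 17: h_left=0, h_right=0, diff=0 [OK], height=1
  node 31: h_left=-1, h_right=-1, diff=0 [OK], height=0
  node 42: h_left=-1, h_right=-1, diff=0 [OK], height=0
  node 36: h_left=0, h_right=0, diff=0 [OK], height=1
  node 30: h_left=1, h_right=1, diff=0 [OK], height=2
All nodes satisfy the balance condition.
Result: Balanced


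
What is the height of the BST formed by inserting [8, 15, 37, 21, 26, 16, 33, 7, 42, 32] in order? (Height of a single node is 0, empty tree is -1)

Insertion order: [8, 15, 37, 21, 26, 16, 33, 7, 42, 32]
Tree (level-order array): [8, 7, 15, None, None, None, 37, 21, 42, 16, 26, None, None, None, None, None, 33, 32]
Compute height bottom-up (empty subtree = -1):
  height(7) = 1 + max(-1, -1) = 0
  height(16) = 1 + max(-1, -1) = 0
  height(32) = 1 + max(-1, -1) = 0
  height(33) = 1 + max(0, -1) = 1
  height(26) = 1 + max(-1, 1) = 2
  height(21) = 1 + max(0, 2) = 3
  height(42) = 1 + max(-1, -1) = 0
  height(37) = 1 + max(3, 0) = 4
  height(15) = 1 + max(-1, 4) = 5
  height(8) = 1 + max(0, 5) = 6
Height = 6


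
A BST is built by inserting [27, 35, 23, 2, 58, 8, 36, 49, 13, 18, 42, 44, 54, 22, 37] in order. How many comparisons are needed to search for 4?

Search path for 4: 27 -> 23 -> 2 -> 8
Found: False
Comparisons: 4


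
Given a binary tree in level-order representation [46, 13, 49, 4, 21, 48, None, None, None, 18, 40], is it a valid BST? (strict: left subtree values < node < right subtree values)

Level-order array: [46, 13, 49, 4, 21, 48, None, None, None, 18, 40]
Validate using subtree bounds (lo, hi): at each node, require lo < value < hi,
then recurse left with hi=value and right with lo=value.
Preorder trace (stopping at first violation):
  at node 46 with bounds (-inf, +inf): OK
  at node 13 with bounds (-inf, 46): OK
  at node 4 with bounds (-inf, 13): OK
  at node 21 with bounds (13, 46): OK
  at node 18 with bounds (13, 21): OK
  at node 40 with bounds (21, 46): OK
  at node 49 with bounds (46, +inf): OK
  at node 48 with bounds (46, 49): OK
No violation found at any node.
Result: Valid BST


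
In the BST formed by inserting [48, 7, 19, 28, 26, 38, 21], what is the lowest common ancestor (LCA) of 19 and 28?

Tree insertion order: [48, 7, 19, 28, 26, 38, 21]
Tree (level-order array): [48, 7, None, None, 19, None, 28, 26, 38, 21]
In a BST, the LCA of p=19, q=28 is the first node v on the
root-to-leaf path with p <= v <= q (go left if both < v, right if both > v).
Walk from root:
  at 48: both 19 and 28 < 48, go left
  at 7: both 19 and 28 > 7, go right
  at 19: 19 <= 19 <= 28, this is the LCA
LCA = 19


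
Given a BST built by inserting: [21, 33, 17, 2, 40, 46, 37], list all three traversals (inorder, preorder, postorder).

Tree insertion order: [21, 33, 17, 2, 40, 46, 37]
Tree (level-order array): [21, 17, 33, 2, None, None, 40, None, None, 37, 46]
Inorder (L, root, R): [2, 17, 21, 33, 37, 40, 46]
Preorder (root, L, R): [21, 17, 2, 33, 40, 37, 46]
Postorder (L, R, root): [2, 17, 37, 46, 40, 33, 21]


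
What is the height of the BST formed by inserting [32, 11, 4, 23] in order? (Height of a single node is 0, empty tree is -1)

Insertion order: [32, 11, 4, 23]
Tree (level-order array): [32, 11, None, 4, 23]
Compute height bottom-up (empty subtree = -1):
  height(4) = 1 + max(-1, -1) = 0
  height(23) = 1 + max(-1, -1) = 0
  height(11) = 1 + max(0, 0) = 1
  height(32) = 1 + max(1, -1) = 2
Height = 2


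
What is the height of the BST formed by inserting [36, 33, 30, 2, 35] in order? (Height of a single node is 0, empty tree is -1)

Insertion order: [36, 33, 30, 2, 35]
Tree (level-order array): [36, 33, None, 30, 35, 2]
Compute height bottom-up (empty subtree = -1):
  height(2) = 1 + max(-1, -1) = 0
  height(30) = 1 + max(0, -1) = 1
  height(35) = 1 + max(-1, -1) = 0
  height(33) = 1 + max(1, 0) = 2
  height(36) = 1 + max(2, -1) = 3
Height = 3


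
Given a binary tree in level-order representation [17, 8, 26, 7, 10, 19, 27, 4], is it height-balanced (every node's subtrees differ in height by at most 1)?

Tree (level-order array): [17, 8, 26, 7, 10, 19, 27, 4]
Definition: a tree is height-balanced if, at every node, |h(left) - h(right)| <= 1 (empty subtree has height -1).
Bottom-up per-node check:
  node 4: h_left=-1, h_right=-1, diff=0 [OK], height=0
  node 7: h_left=0, h_right=-1, diff=1 [OK], height=1
  node 10: h_left=-1, h_right=-1, diff=0 [OK], height=0
  node 8: h_left=1, h_right=0, diff=1 [OK], height=2
  node 19: h_left=-1, h_right=-1, diff=0 [OK], height=0
  node 27: h_left=-1, h_right=-1, diff=0 [OK], height=0
  node 26: h_left=0, h_right=0, diff=0 [OK], height=1
  node 17: h_left=2, h_right=1, diff=1 [OK], height=3
All nodes satisfy the balance condition.
Result: Balanced


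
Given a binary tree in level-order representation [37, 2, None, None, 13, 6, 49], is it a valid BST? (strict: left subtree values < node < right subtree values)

Level-order array: [37, 2, None, None, 13, 6, 49]
Validate using subtree bounds (lo, hi): at each node, require lo < value < hi,
then recurse left with hi=value and right with lo=value.
Preorder trace (stopping at first violation):
  at node 37 with bounds (-inf, +inf): OK
  at node 2 with bounds (-inf, 37): OK
  at node 13 with bounds (2, 37): OK
  at node 6 with bounds (2, 13): OK
  at node 49 with bounds (13, 37): VIOLATION
Node 49 violates its bound: not (13 < 49 < 37).
Result: Not a valid BST


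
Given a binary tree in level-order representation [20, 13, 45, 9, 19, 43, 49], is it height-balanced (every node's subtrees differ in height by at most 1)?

Tree (level-order array): [20, 13, 45, 9, 19, 43, 49]
Definition: a tree is height-balanced if, at every node, |h(left) - h(right)| <= 1 (empty subtree has height -1).
Bottom-up per-node check:
  node 9: h_left=-1, h_right=-1, diff=0 [OK], height=0
  node 19: h_left=-1, h_right=-1, diff=0 [OK], height=0
  node 13: h_left=0, h_right=0, diff=0 [OK], height=1
  node 43: h_left=-1, h_right=-1, diff=0 [OK], height=0
  node 49: h_left=-1, h_right=-1, diff=0 [OK], height=0
  node 45: h_left=0, h_right=0, diff=0 [OK], height=1
  node 20: h_left=1, h_right=1, diff=0 [OK], height=2
All nodes satisfy the balance condition.
Result: Balanced


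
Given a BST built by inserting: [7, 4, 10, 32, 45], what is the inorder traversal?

Tree insertion order: [7, 4, 10, 32, 45]
Tree (level-order array): [7, 4, 10, None, None, None, 32, None, 45]
Inorder traversal: [4, 7, 10, 32, 45]


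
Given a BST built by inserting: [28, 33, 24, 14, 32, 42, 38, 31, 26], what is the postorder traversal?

Tree insertion order: [28, 33, 24, 14, 32, 42, 38, 31, 26]
Tree (level-order array): [28, 24, 33, 14, 26, 32, 42, None, None, None, None, 31, None, 38]
Postorder traversal: [14, 26, 24, 31, 32, 38, 42, 33, 28]


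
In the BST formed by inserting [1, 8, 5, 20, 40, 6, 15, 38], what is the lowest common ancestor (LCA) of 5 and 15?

Tree insertion order: [1, 8, 5, 20, 40, 6, 15, 38]
Tree (level-order array): [1, None, 8, 5, 20, None, 6, 15, 40, None, None, None, None, 38]
In a BST, the LCA of p=5, q=15 is the first node v on the
root-to-leaf path with p <= v <= q (go left if both < v, right if both > v).
Walk from root:
  at 1: both 5 and 15 > 1, go right
  at 8: 5 <= 8 <= 15, this is the LCA
LCA = 8


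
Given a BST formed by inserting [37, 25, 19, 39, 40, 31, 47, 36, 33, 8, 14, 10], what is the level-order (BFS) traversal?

Tree insertion order: [37, 25, 19, 39, 40, 31, 47, 36, 33, 8, 14, 10]
Tree (level-order array): [37, 25, 39, 19, 31, None, 40, 8, None, None, 36, None, 47, None, 14, 33, None, None, None, 10]
BFS from the root, enqueuing left then right child of each popped node:
  queue [37] -> pop 37, enqueue [25, 39], visited so far: [37]
  queue [25, 39] -> pop 25, enqueue [19, 31], visited so far: [37, 25]
  queue [39, 19, 31] -> pop 39, enqueue [40], visited so far: [37, 25, 39]
  queue [19, 31, 40] -> pop 19, enqueue [8], visited so far: [37, 25, 39, 19]
  queue [31, 40, 8] -> pop 31, enqueue [36], visited so far: [37, 25, 39, 19, 31]
  queue [40, 8, 36] -> pop 40, enqueue [47], visited so far: [37, 25, 39, 19, 31, 40]
  queue [8, 36, 47] -> pop 8, enqueue [14], visited so far: [37, 25, 39, 19, 31, 40, 8]
  queue [36, 47, 14] -> pop 36, enqueue [33], visited so far: [37, 25, 39, 19, 31, 40, 8, 36]
  queue [47, 14, 33] -> pop 47, enqueue [none], visited so far: [37, 25, 39, 19, 31, 40, 8, 36, 47]
  queue [14, 33] -> pop 14, enqueue [10], visited so far: [37, 25, 39, 19, 31, 40, 8, 36, 47, 14]
  queue [33, 10] -> pop 33, enqueue [none], visited so far: [37, 25, 39, 19, 31, 40, 8, 36, 47, 14, 33]
  queue [10] -> pop 10, enqueue [none], visited so far: [37, 25, 39, 19, 31, 40, 8, 36, 47, 14, 33, 10]
Result: [37, 25, 39, 19, 31, 40, 8, 36, 47, 14, 33, 10]


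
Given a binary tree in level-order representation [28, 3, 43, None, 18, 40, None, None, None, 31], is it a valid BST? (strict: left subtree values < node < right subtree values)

Level-order array: [28, 3, 43, None, 18, 40, None, None, None, 31]
Validate using subtree bounds (lo, hi): at each node, require lo < value < hi,
then recurse left with hi=value and right with lo=value.
Preorder trace (stopping at first violation):
  at node 28 with bounds (-inf, +inf): OK
  at node 3 with bounds (-inf, 28): OK
  at node 18 with bounds (3, 28): OK
  at node 43 with bounds (28, +inf): OK
  at node 40 with bounds (28, 43): OK
  at node 31 with bounds (28, 40): OK
No violation found at any node.
Result: Valid BST


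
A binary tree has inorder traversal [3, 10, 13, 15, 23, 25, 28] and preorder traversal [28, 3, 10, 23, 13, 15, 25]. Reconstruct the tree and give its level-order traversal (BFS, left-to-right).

Inorder:  [3, 10, 13, 15, 23, 25, 28]
Preorder: [28, 3, 10, 23, 13, 15, 25]
Algorithm: preorder visits root first, so consume preorder in order;
for each root, split the current inorder slice at that value into
left-subtree inorder and right-subtree inorder, then recurse.
Recursive splits:
  root=28; inorder splits into left=[3, 10, 13, 15, 23, 25], right=[]
  root=3; inorder splits into left=[], right=[10, 13, 15, 23, 25]
  root=10; inorder splits into left=[], right=[13, 15, 23, 25]
  root=23; inorder splits into left=[13, 15], right=[25]
  root=13; inorder splits into left=[], right=[15]
  root=15; inorder splits into left=[], right=[]
  root=25; inorder splits into left=[], right=[]
Reconstructed level-order: [28, 3, 10, 23, 13, 25, 15]


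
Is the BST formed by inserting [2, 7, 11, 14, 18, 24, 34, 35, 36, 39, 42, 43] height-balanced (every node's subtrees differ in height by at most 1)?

Tree (level-order array): [2, None, 7, None, 11, None, 14, None, 18, None, 24, None, 34, None, 35, None, 36, None, 39, None, 42, None, 43]
Definition: a tree is height-balanced if, at every node, |h(left) - h(right)| <= 1 (empty subtree has height -1).
Bottom-up per-node check:
  node 43: h_left=-1, h_right=-1, diff=0 [OK], height=0
  node 42: h_left=-1, h_right=0, diff=1 [OK], height=1
  node 39: h_left=-1, h_right=1, diff=2 [FAIL (|-1-1|=2 > 1)], height=2
  node 36: h_left=-1, h_right=2, diff=3 [FAIL (|-1-2|=3 > 1)], height=3
  node 35: h_left=-1, h_right=3, diff=4 [FAIL (|-1-3|=4 > 1)], height=4
  node 34: h_left=-1, h_right=4, diff=5 [FAIL (|-1-4|=5 > 1)], height=5
  node 24: h_left=-1, h_right=5, diff=6 [FAIL (|-1-5|=6 > 1)], height=6
  node 18: h_left=-1, h_right=6, diff=7 [FAIL (|-1-6|=7 > 1)], height=7
  node 14: h_left=-1, h_right=7, diff=8 [FAIL (|-1-7|=8 > 1)], height=8
  node 11: h_left=-1, h_right=8, diff=9 [FAIL (|-1-8|=9 > 1)], height=9
  node 7: h_left=-1, h_right=9, diff=10 [FAIL (|-1-9|=10 > 1)], height=10
  node 2: h_left=-1, h_right=10, diff=11 [FAIL (|-1-10|=11 > 1)], height=11
Node 39 violates the condition: |-1 - 1| = 2 > 1.
Result: Not balanced


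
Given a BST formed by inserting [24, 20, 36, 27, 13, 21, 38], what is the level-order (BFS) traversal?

Tree insertion order: [24, 20, 36, 27, 13, 21, 38]
Tree (level-order array): [24, 20, 36, 13, 21, 27, 38]
BFS from the root, enqueuing left then right child of each popped node:
  queue [24] -> pop 24, enqueue [20, 36], visited so far: [24]
  queue [20, 36] -> pop 20, enqueue [13, 21], visited so far: [24, 20]
  queue [36, 13, 21] -> pop 36, enqueue [27, 38], visited so far: [24, 20, 36]
  queue [13, 21, 27, 38] -> pop 13, enqueue [none], visited so far: [24, 20, 36, 13]
  queue [21, 27, 38] -> pop 21, enqueue [none], visited so far: [24, 20, 36, 13, 21]
  queue [27, 38] -> pop 27, enqueue [none], visited so far: [24, 20, 36, 13, 21, 27]
  queue [38] -> pop 38, enqueue [none], visited so far: [24, 20, 36, 13, 21, 27, 38]
Result: [24, 20, 36, 13, 21, 27, 38]


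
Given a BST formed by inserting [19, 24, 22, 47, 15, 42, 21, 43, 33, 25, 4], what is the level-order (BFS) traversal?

Tree insertion order: [19, 24, 22, 47, 15, 42, 21, 43, 33, 25, 4]
Tree (level-order array): [19, 15, 24, 4, None, 22, 47, None, None, 21, None, 42, None, None, None, 33, 43, 25]
BFS from the root, enqueuing left then right child of each popped node:
  queue [19] -> pop 19, enqueue [15, 24], visited so far: [19]
  queue [15, 24] -> pop 15, enqueue [4], visited so far: [19, 15]
  queue [24, 4] -> pop 24, enqueue [22, 47], visited so far: [19, 15, 24]
  queue [4, 22, 47] -> pop 4, enqueue [none], visited so far: [19, 15, 24, 4]
  queue [22, 47] -> pop 22, enqueue [21], visited so far: [19, 15, 24, 4, 22]
  queue [47, 21] -> pop 47, enqueue [42], visited so far: [19, 15, 24, 4, 22, 47]
  queue [21, 42] -> pop 21, enqueue [none], visited so far: [19, 15, 24, 4, 22, 47, 21]
  queue [42] -> pop 42, enqueue [33, 43], visited so far: [19, 15, 24, 4, 22, 47, 21, 42]
  queue [33, 43] -> pop 33, enqueue [25], visited so far: [19, 15, 24, 4, 22, 47, 21, 42, 33]
  queue [43, 25] -> pop 43, enqueue [none], visited so far: [19, 15, 24, 4, 22, 47, 21, 42, 33, 43]
  queue [25] -> pop 25, enqueue [none], visited so far: [19, 15, 24, 4, 22, 47, 21, 42, 33, 43, 25]
Result: [19, 15, 24, 4, 22, 47, 21, 42, 33, 43, 25]


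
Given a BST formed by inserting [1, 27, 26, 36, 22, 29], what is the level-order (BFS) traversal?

Tree insertion order: [1, 27, 26, 36, 22, 29]
Tree (level-order array): [1, None, 27, 26, 36, 22, None, 29]
BFS from the root, enqueuing left then right child of each popped node:
  queue [1] -> pop 1, enqueue [27], visited so far: [1]
  queue [27] -> pop 27, enqueue [26, 36], visited so far: [1, 27]
  queue [26, 36] -> pop 26, enqueue [22], visited so far: [1, 27, 26]
  queue [36, 22] -> pop 36, enqueue [29], visited so far: [1, 27, 26, 36]
  queue [22, 29] -> pop 22, enqueue [none], visited so far: [1, 27, 26, 36, 22]
  queue [29] -> pop 29, enqueue [none], visited so far: [1, 27, 26, 36, 22, 29]
Result: [1, 27, 26, 36, 22, 29]


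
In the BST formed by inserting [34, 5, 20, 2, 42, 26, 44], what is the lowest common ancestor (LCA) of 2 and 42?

Tree insertion order: [34, 5, 20, 2, 42, 26, 44]
Tree (level-order array): [34, 5, 42, 2, 20, None, 44, None, None, None, 26]
In a BST, the LCA of p=2, q=42 is the first node v on the
root-to-leaf path with p <= v <= q (go left if both < v, right if both > v).
Walk from root:
  at 34: 2 <= 34 <= 42, this is the LCA
LCA = 34


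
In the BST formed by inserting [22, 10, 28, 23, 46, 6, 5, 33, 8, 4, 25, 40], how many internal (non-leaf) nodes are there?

Tree built from: [22, 10, 28, 23, 46, 6, 5, 33, 8, 4, 25, 40]
Tree (level-order array): [22, 10, 28, 6, None, 23, 46, 5, 8, None, 25, 33, None, 4, None, None, None, None, None, None, 40]
Rule: An internal node has at least one child.
Per-node child counts:
  node 22: 2 child(ren)
  node 10: 1 child(ren)
  node 6: 2 child(ren)
  node 5: 1 child(ren)
  node 4: 0 child(ren)
  node 8: 0 child(ren)
  node 28: 2 child(ren)
  node 23: 1 child(ren)
  node 25: 0 child(ren)
  node 46: 1 child(ren)
  node 33: 1 child(ren)
  node 40: 0 child(ren)
Matching nodes: [22, 10, 6, 5, 28, 23, 46, 33]
Count of internal (non-leaf) nodes: 8


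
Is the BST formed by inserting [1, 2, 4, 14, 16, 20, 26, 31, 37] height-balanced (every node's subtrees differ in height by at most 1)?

Tree (level-order array): [1, None, 2, None, 4, None, 14, None, 16, None, 20, None, 26, None, 31, None, 37]
Definition: a tree is height-balanced if, at every node, |h(left) - h(right)| <= 1 (empty subtree has height -1).
Bottom-up per-node check:
  node 37: h_left=-1, h_right=-1, diff=0 [OK], height=0
  node 31: h_left=-1, h_right=0, diff=1 [OK], height=1
  node 26: h_left=-1, h_right=1, diff=2 [FAIL (|-1-1|=2 > 1)], height=2
  node 20: h_left=-1, h_right=2, diff=3 [FAIL (|-1-2|=3 > 1)], height=3
  node 16: h_left=-1, h_right=3, diff=4 [FAIL (|-1-3|=4 > 1)], height=4
  node 14: h_left=-1, h_right=4, diff=5 [FAIL (|-1-4|=5 > 1)], height=5
  node 4: h_left=-1, h_right=5, diff=6 [FAIL (|-1-5|=6 > 1)], height=6
  node 2: h_left=-1, h_right=6, diff=7 [FAIL (|-1-6|=7 > 1)], height=7
  node 1: h_left=-1, h_right=7, diff=8 [FAIL (|-1-7|=8 > 1)], height=8
Node 26 violates the condition: |-1 - 1| = 2 > 1.
Result: Not balanced


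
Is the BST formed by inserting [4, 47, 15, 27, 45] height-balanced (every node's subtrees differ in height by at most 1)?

Tree (level-order array): [4, None, 47, 15, None, None, 27, None, 45]
Definition: a tree is height-balanced if, at every node, |h(left) - h(right)| <= 1 (empty subtree has height -1).
Bottom-up per-node check:
  node 45: h_left=-1, h_right=-1, diff=0 [OK], height=0
  node 27: h_left=-1, h_right=0, diff=1 [OK], height=1
  node 15: h_left=-1, h_right=1, diff=2 [FAIL (|-1-1|=2 > 1)], height=2
  node 47: h_left=2, h_right=-1, diff=3 [FAIL (|2--1|=3 > 1)], height=3
  node 4: h_left=-1, h_right=3, diff=4 [FAIL (|-1-3|=4 > 1)], height=4
Node 15 violates the condition: |-1 - 1| = 2 > 1.
Result: Not balanced


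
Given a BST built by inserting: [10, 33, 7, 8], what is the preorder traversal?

Tree insertion order: [10, 33, 7, 8]
Tree (level-order array): [10, 7, 33, None, 8]
Preorder traversal: [10, 7, 8, 33]


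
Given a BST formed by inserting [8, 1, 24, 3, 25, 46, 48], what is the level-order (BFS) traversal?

Tree insertion order: [8, 1, 24, 3, 25, 46, 48]
Tree (level-order array): [8, 1, 24, None, 3, None, 25, None, None, None, 46, None, 48]
BFS from the root, enqueuing left then right child of each popped node:
  queue [8] -> pop 8, enqueue [1, 24], visited so far: [8]
  queue [1, 24] -> pop 1, enqueue [3], visited so far: [8, 1]
  queue [24, 3] -> pop 24, enqueue [25], visited so far: [8, 1, 24]
  queue [3, 25] -> pop 3, enqueue [none], visited so far: [8, 1, 24, 3]
  queue [25] -> pop 25, enqueue [46], visited so far: [8, 1, 24, 3, 25]
  queue [46] -> pop 46, enqueue [48], visited so far: [8, 1, 24, 3, 25, 46]
  queue [48] -> pop 48, enqueue [none], visited so far: [8, 1, 24, 3, 25, 46, 48]
Result: [8, 1, 24, 3, 25, 46, 48]


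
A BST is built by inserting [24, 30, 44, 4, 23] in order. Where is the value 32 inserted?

Starting tree (level order): [24, 4, 30, None, 23, None, 44]
Insertion path: 24 -> 30 -> 44
Result: insert 32 as left child of 44
Final tree (level order): [24, 4, 30, None, 23, None, 44, None, None, 32]


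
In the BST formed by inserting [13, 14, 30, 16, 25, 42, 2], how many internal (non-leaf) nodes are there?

Tree built from: [13, 14, 30, 16, 25, 42, 2]
Tree (level-order array): [13, 2, 14, None, None, None, 30, 16, 42, None, 25]
Rule: An internal node has at least one child.
Per-node child counts:
  node 13: 2 child(ren)
  node 2: 0 child(ren)
  node 14: 1 child(ren)
  node 30: 2 child(ren)
  node 16: 1 child(ren)
  node 25: 0 child(ren)
  node 42: 0 child(ren)
Matching nodes: [13, 14, 30, 16]
Count of internal (non-leaf) nodes: 4


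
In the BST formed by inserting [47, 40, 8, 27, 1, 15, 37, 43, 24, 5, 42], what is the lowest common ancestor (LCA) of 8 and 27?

Tree insertion order: [47, 40, 8, 27, 1, 15, 37, 43, 24, 5, 42]
Tree (level-order array): [47, 40, None, 8, 43, 1, 27, 42, None, None, 5, 15, 37, None, None, None, None, None, 24]
In a BST, the LCA of p=8, q=27 is the first node v on the
root-to-leaf path with p <= v <= q (go left if both < v, right if both > v).
Walk from root:
  at 47: both 8 and 27 < 47, go left
  at 40: both 8 and 27 < 40, go left
  at 8: 8 <= 8 <= 27, this is the LCA
LCA = 8


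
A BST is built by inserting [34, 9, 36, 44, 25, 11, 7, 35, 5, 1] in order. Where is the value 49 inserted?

Starting tree (level order): [34, 9, 36, 7, 25, 35, 44, 5, None, 11, None, None, None, None, None, 1]
Insertion path: 34 -> 36 -> 44
Result: insert 49 as right child of 44
Final tree (level order): [34, 9, 36, 7, 25, 35, 44, 5, None, 11, None, None, None, None, 49, 1]


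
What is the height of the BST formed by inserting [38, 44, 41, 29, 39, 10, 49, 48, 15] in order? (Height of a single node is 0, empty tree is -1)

Insertion order: [38, 44, 41, 29, 39, 10, 49, 48, 15]
Tree (level-order array): [38, 29, 44, 10, None, 41, 49, None, 15, 39, None, 48]
Compute height bottom-up (empty subtree = -1):
  height(15) = 1 + max(-1, -1) = 0
  height(10) = 1 + max(-1, 0) = 1
  height(29) = 1 + max(1, -1) = 2
  height(39) = 1 + max(-1, -1) = 0
  height(41) = 1 + max(0, -1) = 1
  height(48) = 1 + max(-1, -1) = 0
  height(49) = 1 + max(0, -1) = 1
  height(44) = 1 + max(1, 1) = 2
  height(38) = 1 + max(2, 2) = 3
Height = 3


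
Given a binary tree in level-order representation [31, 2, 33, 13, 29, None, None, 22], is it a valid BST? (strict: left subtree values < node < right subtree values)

Level-order array: [31, 2, 33, 13, 29, None, None, 22]
Validate using subtree bounds (lo, hi): at each node, require lo < value < hi,
then recurse left with hi=value and right with lo=value.
Preorder trace (stopping at first violation):
  at node 31 with bounds (-inf, +inf): OK
  at node 2 with bounds (-inf, 31): OK
  at node 13 with bounds (-inf, 2): VIOLATION
Node 13 violates its bound: not (-inf < 13 < 2).
Result: Not a valid BST


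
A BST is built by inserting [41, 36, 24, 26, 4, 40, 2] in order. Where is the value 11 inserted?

Starting tree (level order): [41, 36, None, 24, 40, 4, 26, None, None, 2]
Insertion path: 41 -> 36 -> 24 -> 4
Result: insert 11 as right child of 4
Final tree (level order): [41, 36, None, 24, 40, 4, 26, None, None, 2, 11]


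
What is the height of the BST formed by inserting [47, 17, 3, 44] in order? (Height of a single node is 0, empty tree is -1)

Insertion order: [47, 17, 3, 44]
Tree (level-order array): [47, 17, None, 3, 44]
Compute height bottom-up (empty subtree = -1):
  height(3) = 1 + max(-1, -1) = 0
  height(44) = 1 + max(-1, -1) = 0
  height(17) = 1 + max(0, 0) = 1
  height(47) = 1 + max(1, -1) = 2
Height = 2


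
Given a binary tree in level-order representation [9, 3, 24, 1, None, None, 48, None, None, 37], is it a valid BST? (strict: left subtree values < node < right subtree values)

Level-order array: [9, 3, 24, 1, None, None, 48, None, None, 37]
Validate using subtree bounds (lo, hi): at each node, require lo < value < hi,
then recurse left with hi=value and right with lo=value.
Preorder trace (stopping at first violation):
  at node 9 with bounds (-inf, +inf): OK
  at node 3 with bounds (-inf, 9): OK
  at node 1 with bounds (-inf, 3): OK
  at node 24 with bounds (9, +inf): OK
  at node 48 with bounds (24, +inf): OK
  at node 37 with bounds (24, 48): OK
No violation found at any node.
Result: Valid BST


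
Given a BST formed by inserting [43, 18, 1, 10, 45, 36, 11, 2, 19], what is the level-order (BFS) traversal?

Tree insertion order: [43, 18, 1, 10, 45, 36, 11, 2, 19]
Tree (level-order array): [43, 18, 45, 1, 36, None, None, None, 10, 19, None, 2, 11]
BFS from the root, enqueuing left then right child of each popped node:
  queue [43] -> pop 43, enqueue [18, 45], visited so far: [43]
  queue [18, 45] -> pop 18, enqueue [1, 36], visited so far: [43, 18]
  queue [45, 1, 36] -> pop 45, enqueue [none], visited so far: [43, 18, 45]
  queue [1, 36] -> pop 1, enqueue [10], visited so far: [43, 18, 45, 1]
  queue [36, 10] -> pop 36, enqueue [19], visited so far: [43, 18, 45, 1, 36]
  queue [10, 19] -> pop 10, enqueue [2, 11], visited so far: [43, 18, 45, 1, 36, 10]
  queue [19, 2, 11] -> pop 19, enqueue [none], visited so far: [43, 18, 45, 1, 36, 10, 19]
  queue [2, 11] -> pop 2, enqueue [none], visited so far: [43, 18, 45, 1, 36, 10, 19, 2]
  queue [11] -> pop 11, enqueue [none], visited so far: [43, 18, 45, 1, 36, 10, 19, 2, 11]
Result: [43, 18, 45, 1, 36, 10, 19, 2, 11]


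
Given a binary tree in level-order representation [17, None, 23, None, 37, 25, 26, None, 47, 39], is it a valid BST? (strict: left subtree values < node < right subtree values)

Level-order array: [17, None, 23, None, 37, 25, 26, None, 47, 39]
Validate using subtree bounds (lo, hi): at each node, require lo < value < hi,
then recurse left with hi=value and right with lo=value.
Preorder trace (stopping at first violation):
  at node 17 with bounds (-inf, +inf): OK
  at node 23 with bounds (17, +inf): OK
  at node 37 with bounds (23, +inf): OK
  at node 25 with bounds (23, 37): OK
  at node 47 with bounds (25, 37): VIOLATION
Node 47 violates its bound: not (25 < 47 < 37).
Result: Not a valid BST


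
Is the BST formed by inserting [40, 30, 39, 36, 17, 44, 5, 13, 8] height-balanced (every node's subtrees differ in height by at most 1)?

Tree (level-order array): [40, 30, 44, 17, 39, None, None, 5, None, 36, None, None, 13, None, None, 8]
Definition: a tree is height-balanced if, at every node, |h(left) - h(right)| <= 1 (empty subtree has height -1).
Bottom-up per-node check:
  node 8: h_left=-1, h_right=-1, diff=0 [OK], height=0
  node 13: h_left=0, h_right=-1, diff=1 [OK], height=1
  node 5: h_left=-1, h_right=1, diff=2 [FAIL (|-1-1|=2 > 1)], height=2
  node 17: h_left=2, h_right=-1, diff=3 [FAIL (|2--1|=3 > 1)], height=3
  node 36: h_left=-1, h_right=-1, diff=0 [OK], height=0
  node 39: h_left=0, h_right=-1, diff=1 [OK], height=1
  node 30: h_left=3, h_right=1, diff=2 [FAIL (|3-1|=2 > 1)], height=4
  node 44: h_left=-1, h_right=-1, diff=0 [OK], height=0
  node 40: h_left=4, h_right=0, diff=4 [FAIL (|4-0|=4 > 1)], height=5
Node 5 violates the condition: |-1 - 1| = 2 > 1.
Result: Not balanced


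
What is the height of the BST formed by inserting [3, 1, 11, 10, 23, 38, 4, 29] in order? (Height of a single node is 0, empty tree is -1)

Insertion order: [3, 1, 11, 10, 23, 38, 4, 29]
Tree (level-order array): [3, 1, 11, None, None, 10, 23, 4, None, None, 38, None, None, 29]
Compute height bottom-up (empty subtree = -1):
  height(1) = 1 + max(-1, -1) = 0
  height(4) = 1 + max(-1, -1) = 0
  height(10) = 1 + max(0, -1) = 1
  height(29) = 1 + max(-1, -1) = 0
  height(38) = 1 + max(0, -1) = 1
  height(23) = 1 + max(-1, 1) = 2
  height(11) = 1 + max(1, 2) = 3
  height(3) = 1 + max(0, 3) = 4
Height = 4


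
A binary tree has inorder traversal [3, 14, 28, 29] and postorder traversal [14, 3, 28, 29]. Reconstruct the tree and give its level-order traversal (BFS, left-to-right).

Inorder:   [3, 14, 28, 29]
Postorder: [14, 3, 28, 29]
Algorithm: postorder visits root last, so walk postorder right-to-left;
each value is the root of the current inorder slice — split it at that
value, recurse on the right subtree first, then the left.
Recursive splits:
  root=29; inorder splits into left=[3, 14, 28], right=[]
  root=28; inorder splits into left=[3, 14], right=[]
  root=3; inorder splits into left=[], right=[14]
  root=14; inorder splits into left=[], right=[]
Reconstructed level-order: [29, 28, 3, 14]


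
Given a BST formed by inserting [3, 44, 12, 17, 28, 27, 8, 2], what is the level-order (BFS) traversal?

Tree insertion order: [3, 44, 12, 17, 28, 27, 8, 2]
Tree (level-order array): [3, 2, 44, None, None, 12, None, 8, 17, None, None, None, 28, 27]
BFS from the root, enqueuing left then right child of each popped node:
  queue [3] -> pop 3, enqueue [2, 44], visited so far: [3]
  queue [2, 44] -> pop 2, enqueue [none], visited so far: [3, 2]
  queue [44] -> pop 44, enqueue [12], visited so far: [3, 2, 44]
  queue [12] -> pop 12, enqueue [8, 17], visited so far: [3, 2, 44, 12]
  queue [8, 17] -> pop 8, enqueue [none], visited so far: [3, 2, 44, 12, 8]
  queue [17] -> pop 17, enqueue [28], visited so far: [3, 2, 44, 12, 8, 17]
  queue [28] -> pop 28, enqueue [27], visited so far: [3, 2, 44, 12, 8, 17, 28]
  queue [27] -> pop 27, enqueue [none], visited so far: [3, 2, 44, 12, 8, 17, 28, 27]
Result: [3, 2, 44, 12, 8, 17, 28, 27]


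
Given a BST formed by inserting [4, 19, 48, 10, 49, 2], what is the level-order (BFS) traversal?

Tree insertion order: [4, 19, 48, 10, 49, 2]
Tree (level-order array): [4, 2, 19, None, None, 10, 48, None, None, None, 49]
BFS from the root, enqueuing left then right child of each popped node:
  queue [4] -> pop 4, enqueue [2, 19], visited so far: [4]
  queue [2, 19] -> pop 2, enqueue [none], visited so far: [4, 2]
  queue [19] -> pop 19, enqueue [10, 48], visited so far: [4, 2, 19]
  queue [10, 48] -> pop 10, enqueue [none], visited so far: [4, 2, 19, 10]
  queue [48] -> pop 48, enqueue [49], visited so far: [4, 2, 19, 10, 48]
  queue [49] -> pop 49, enqueue [none], visited so far: [4, 2, 19, 10, 48, 49]
Result: [4, 2, 19, 10, 48, 49]


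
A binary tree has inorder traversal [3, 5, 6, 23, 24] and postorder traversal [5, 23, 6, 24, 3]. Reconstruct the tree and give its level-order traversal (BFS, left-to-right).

Inorder:   [3, 5, 6, 23, 24]
Postorder: [5, 23, 6, 24, 3]
Algorithm: postorder visits root last, so walk postorder right-to-left;
each value is the root of the current inorder slice — split it at that
value, recurse on the right subtree first, then the left.
Recursive splits:
  root=3; inorder splits into left=[], right=[5, 6, 23, 24]
  root=24; inorder splits into left=[5, 6, 23], right=[]
  root=6; inorder splits into left=[5], right=[23]
  root=23; inorder splits into left=[], right=[]
  root=5; inorder splits into left=[], right=[]
Reconstructed level-order: [3, 24, 6, 5, 23]


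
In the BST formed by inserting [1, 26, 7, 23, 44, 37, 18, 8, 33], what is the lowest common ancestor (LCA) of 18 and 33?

Tree insertion order: [1, 26, 7, 23, 44, 37, 18, 8, 33]
Tree (level-order array): [1, None, 26, 7, 44, None, 23, 37, None, 18, None, 33, None, 8]
In a BST, the LCA of p=18, q=33 is the first node v on the
root-to-leaf path with p <= v <= q (go left if both < v, right if both > v).
Walk from root:
  at 1: both 18 and 33 > 1, go right
  at 26: 18 <= 26 <= 33, this is the LCA
LCA = 26


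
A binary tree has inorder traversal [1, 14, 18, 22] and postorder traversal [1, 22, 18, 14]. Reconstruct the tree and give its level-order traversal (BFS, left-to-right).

Inorder:   [1, 14, 18, 22]
Postorder: [1, 22, 18, 14]
Algorithm: postorder visits root last, so walk postorder right-to-left;
each value is the root of the current inorder slice — split it at that
value, recurse on the right subtree first, then the left.
Recursive splits:
  root=14; inorder splits into left=[1], right=[18, 22]
  root=18; inorder splits into left=[], right=[22]
  root=22; inorder splits into left=[], right=[]
  root=1; inorder splits into left=[], right=[]
Reconstructed level-order: [14, 1, 18, 22]


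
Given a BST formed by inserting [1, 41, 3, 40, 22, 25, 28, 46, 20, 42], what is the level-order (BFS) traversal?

Tree insertion order: [1, 41, 3, 40, 22, 25, 28, 46, 20, 42]
Tree (level-order array): [1, None, 41, 3, 46, None, 40, 42, None, 22, None, None, None, 20, 25, None, None, None, 28]
BFS from the root, enqueuing left then right child of each popped node:
  queue [1] -> pop 1, enqueue [41], visited so far: [1]
  queue [41] -> pop 41, enqueue [3, 46], visited so far: [1, 41]
  queue [3, 46] -> pop 3, enqueue [40], visited so far: [1, 41, 3]
  queue [46, 40] -> pop 46, enqueue [42], visited so far: [1, 41, 3, 46]
  queue [40, 42] -> pop 40, enqueue [22], visited so far: [1, 41, 3, 46, 40]
  queue [42, 22] -> pop 42, enqueue [none], visited so far: [1, 41, 3, 46, 40, 42]
  queue [22] -> pop 22, enqueue [20, 25], visited so far: [1, 41, 3, 46, 40, 42, 22]
  queue [20, 25] -> pop 20, enqueue [none], visited so far: [1, 41, 3, 46, 40, 42, 22, 20]
  queue [25] -> pop 25, enqueue [28], visited so far: [1, 41, 3, 46, 40, 42, 22, 20, 25]
  queue [28] -> pop 28, enqueue [none], visited so far: [1, 41, 3, 46, 40, 42, 22, 20, 25, 28]
Result: [1, 41, 3, 46, 40, 42, 22, 20, 25, 28]


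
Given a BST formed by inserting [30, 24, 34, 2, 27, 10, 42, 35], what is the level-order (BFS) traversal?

Tree insertion order: [30, 24, 34, 2, 27, 10, 42, 35]
Tree (level-order array): [30, 24, 34, 2, 27, None, 42, None, 10, None, None, 35]
BFS from the root, enqueuing left then right child of each popped node:
  queue [30] -> pop 30, enqueue [24, 34], visited so far: [30]
  queue [24, 34] -> pop 24, enqueue [2, 27], visited so far: [30, 24]
  queue [34, 2, 27] -> pop 34, enqueue [42], visited so far: [30, 24, 34]
  queue [2, 27, 42] -> pop 2, enqueue [10], visited so far: [30, 24, 34, 2]
  queue [27, 42, 10] -> pop 27, enqueue [none], visited so far: [30, 24, 34, 2, 27]
  queue [42, 10] -> pop 42, enqueue [35], visited so far: [30, 24, 34, 2, 27, 42]
  queue [10, 35] -> pop 10, enqueue [none], visited so far: [30, 24, 34, 2, 27, 42, 10]
  queue [35] -> pop 35, enqueue [none], visited so far: [30, 24, 34, 2, 27, 42, 10, 35]
Result: [30, 24, 34, 2, 27, 42, 10, 35]


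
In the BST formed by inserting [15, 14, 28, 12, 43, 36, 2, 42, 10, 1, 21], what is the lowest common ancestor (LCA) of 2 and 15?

Tree insertion order: [15, 14, 28, 12, 43, 36, 2, 42, 10, 1, 21]
Tree (level-order array): [15, 14, 28, 12, None, 21, 43, 2, None, None, None, 36, None, 1, 10, None, 42]
In a BST, the LCA of p=2, q=15 is the first node v on the
root-to-leaf path with p <= v <= q (go left if both < v, right if both > v).
Walk from root:
  at 15: 2 <= 15 <= 15, this is the LCA
LCA = 15


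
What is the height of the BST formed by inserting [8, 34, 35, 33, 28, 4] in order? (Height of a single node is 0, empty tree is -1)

Insertion order: [8, 34, 35, 33, 28, 4]
Tree (level-order array): [8, 4, 34, None, None, 33, 35, 28]
Compute height bottom-up (empty subtree = -1):
  height(4) = 1 + max(-1, -1) = 0
  height(28) = 1 + max(-1, -1) = 0
  height(33) = 1 + max(0, -1) = 1
  height(35) = 1 + max(-1, -1) = 0
  height(34) = 1 + max(1, 0) = 2
  height(8) = 1 + max(0, 2) = 3
Height = 3


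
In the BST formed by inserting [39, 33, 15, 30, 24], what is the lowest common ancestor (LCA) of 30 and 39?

Tree insertion order: [39, 33, 15, 30, 24]
Tree (level-order array): [39, 33, None, 15, None, None, 30, 24]
In a BST, the LCA of p=30, q=39 is the first node v on the
root-to-leaf path with p <= v <= q (go left if both < v, right if both > v).
Walk from root:
  at 39: 30 <= 39 <= 39, this is the LCA
LCA = 39


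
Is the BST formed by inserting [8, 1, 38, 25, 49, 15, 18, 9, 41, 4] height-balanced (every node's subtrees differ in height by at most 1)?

Tree (level-order array): [8, 1, 38, None, 4, 25, 49, None, None, 15, None, 41, None, 9, 18]
Definition: a tree is height-balanced if, at every node, |h(left) - h(right)| <= 1 (empty subtree has height -1).
Bottom-up per-node check:
  node 4: h_left=-1, h_right=-1, diff=0 [OK], height=0
  node 1: h_left=-1, h_right=0, diff=1 [OK], height=1
  node 9: h_left=-1, h_right=-1, diff=0 [OK], height=0
  node 18: h_left=-1, h_right=-1, diff=0 [OK], height=0
  node 15: h_left=0, h_right=0, diff=0 [OK], height=1
  node 25: h_left=1, h_right=-1, diff=2 [FAIL (|1--1|=2 > 1)], height=2
  node 41: h_left=-1, h_right=-1, diff=0 [OK], height=0
  node 49: h_left=0, h_right=-1, diff=1 [OK], height=1
  node 38: h_left=2, h_right=1, diff=1 [OK], height=3
  node 8: h_left=1, h_right=3, diff=2 [FAIL (|1-3|=2 > 1)], height=4
Node 25 violates the condition: |1 - -1| = 2 > 1.
Result: Not balanced
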